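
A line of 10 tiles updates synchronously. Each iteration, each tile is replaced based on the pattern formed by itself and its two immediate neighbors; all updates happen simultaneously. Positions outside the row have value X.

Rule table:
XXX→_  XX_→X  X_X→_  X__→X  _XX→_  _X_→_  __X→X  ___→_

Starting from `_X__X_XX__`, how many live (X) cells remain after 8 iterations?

__XX___XXX
XX_XX_X___
_X__X__X_X
__XX_XX___
XX_X__XX_X
_X__XX_X__
__XX_X__XX
XX_X__XX__
count of X: 5

5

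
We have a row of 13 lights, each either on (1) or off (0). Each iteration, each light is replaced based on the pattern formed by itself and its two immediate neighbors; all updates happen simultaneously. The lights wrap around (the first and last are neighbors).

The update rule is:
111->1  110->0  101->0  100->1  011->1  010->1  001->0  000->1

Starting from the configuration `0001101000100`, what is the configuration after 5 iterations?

0101001010101

1101001110111
1001101100111
0101001010111
0101101010110
0101001010101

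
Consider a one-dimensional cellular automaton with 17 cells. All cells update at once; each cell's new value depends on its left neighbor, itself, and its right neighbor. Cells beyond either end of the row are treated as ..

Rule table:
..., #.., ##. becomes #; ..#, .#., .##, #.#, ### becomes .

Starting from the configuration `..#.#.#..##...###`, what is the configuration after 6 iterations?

iteration 1: #......#..###...#
iteration 2: .#####..#...###..
iteration 3: .....##..##...###
iteration 4: ####..##..###...#
iteration 5: ...##..##...###..
iteration 6: ##..##..###...###

##..##..###...###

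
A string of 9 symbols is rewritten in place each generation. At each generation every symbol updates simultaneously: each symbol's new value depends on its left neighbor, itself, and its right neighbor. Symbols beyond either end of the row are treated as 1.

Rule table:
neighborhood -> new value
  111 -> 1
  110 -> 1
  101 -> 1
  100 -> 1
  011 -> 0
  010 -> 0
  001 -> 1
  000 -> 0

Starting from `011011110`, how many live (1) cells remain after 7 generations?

101101111
110110111
111011011
111101101
111110110
111111011
111111101
count of 1: 8

8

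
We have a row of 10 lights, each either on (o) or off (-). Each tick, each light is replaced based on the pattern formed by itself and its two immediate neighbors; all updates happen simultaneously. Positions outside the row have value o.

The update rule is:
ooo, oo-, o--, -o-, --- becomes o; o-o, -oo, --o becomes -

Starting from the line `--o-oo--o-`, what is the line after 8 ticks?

o-o--oo-o-
o-oo--o-o-
o--oo-o-o-
oo--o-o-o-
ooo-o-o-o-
ooo-o-o-o-  (fixed point — unchanged through tick 8)

ooo-o-o-o-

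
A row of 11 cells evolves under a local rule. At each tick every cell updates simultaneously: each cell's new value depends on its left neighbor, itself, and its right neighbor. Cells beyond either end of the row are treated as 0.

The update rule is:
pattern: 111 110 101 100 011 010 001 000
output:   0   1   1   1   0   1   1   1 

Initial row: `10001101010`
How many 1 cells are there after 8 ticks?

11110111111
00011000001
11101111111
00110000001
11011111111
01100000001
10111111111
11000000001
count of 1: 3

3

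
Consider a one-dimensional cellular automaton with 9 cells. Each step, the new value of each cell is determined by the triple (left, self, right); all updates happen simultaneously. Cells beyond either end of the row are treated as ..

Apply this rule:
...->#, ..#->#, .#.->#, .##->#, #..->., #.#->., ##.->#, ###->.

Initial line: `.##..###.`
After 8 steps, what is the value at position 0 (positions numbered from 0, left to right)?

step 1: ###.##.#.
step 2: #.#.##.#.
step 3: #.#.##.#.  (fixed point — unchanged through step 8)
position 0 holds #

#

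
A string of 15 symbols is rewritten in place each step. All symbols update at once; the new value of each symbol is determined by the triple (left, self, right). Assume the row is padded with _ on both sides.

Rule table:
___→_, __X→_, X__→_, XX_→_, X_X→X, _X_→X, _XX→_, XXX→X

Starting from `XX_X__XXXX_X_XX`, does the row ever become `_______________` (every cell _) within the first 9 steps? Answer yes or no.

__XX___XX_XXX__
_________X_X___
_________XXX___
__________X____
__________X____  (fixed point — unchanged through step 9)
step 9 is __________X____, still not uniform _

no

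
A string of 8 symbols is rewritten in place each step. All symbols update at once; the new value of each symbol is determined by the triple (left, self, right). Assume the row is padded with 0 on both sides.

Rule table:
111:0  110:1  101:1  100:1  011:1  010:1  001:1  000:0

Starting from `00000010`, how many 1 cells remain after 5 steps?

6

00000111
00001101
00011111
00110001
01111011
count of 1: 6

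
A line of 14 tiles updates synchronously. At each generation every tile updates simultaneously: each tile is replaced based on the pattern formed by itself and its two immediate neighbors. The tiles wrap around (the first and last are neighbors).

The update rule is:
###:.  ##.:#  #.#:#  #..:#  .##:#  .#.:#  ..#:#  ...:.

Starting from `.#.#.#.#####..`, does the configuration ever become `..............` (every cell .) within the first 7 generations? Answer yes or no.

generation 1: ########...##.
generation 2: #......##.####
generation 3: ##....#####...
generation 4: ###..##...##.#
generation 5: ..######.#####
generation 6: ###....###...#
generation 7: ..##..##.##.##
generation 7 is ..##..##.##.##, still not uniform .

no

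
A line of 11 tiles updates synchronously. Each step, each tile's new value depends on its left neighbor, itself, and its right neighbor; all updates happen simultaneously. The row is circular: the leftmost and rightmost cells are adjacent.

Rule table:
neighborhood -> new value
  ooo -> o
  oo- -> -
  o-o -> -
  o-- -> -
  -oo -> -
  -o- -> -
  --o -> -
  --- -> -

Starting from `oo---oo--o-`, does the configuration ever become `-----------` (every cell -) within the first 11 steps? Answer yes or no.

-----------
all cells are - at step 1

yes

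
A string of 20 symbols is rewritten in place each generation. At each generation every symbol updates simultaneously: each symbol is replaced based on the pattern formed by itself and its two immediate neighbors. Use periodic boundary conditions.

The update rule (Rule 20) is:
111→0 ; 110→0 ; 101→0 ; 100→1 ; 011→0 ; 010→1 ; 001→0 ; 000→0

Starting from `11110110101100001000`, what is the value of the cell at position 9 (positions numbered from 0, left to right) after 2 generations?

generation 1: 00000000100010001100
generation 2: 00000000110011000010
position 9 holds 1

1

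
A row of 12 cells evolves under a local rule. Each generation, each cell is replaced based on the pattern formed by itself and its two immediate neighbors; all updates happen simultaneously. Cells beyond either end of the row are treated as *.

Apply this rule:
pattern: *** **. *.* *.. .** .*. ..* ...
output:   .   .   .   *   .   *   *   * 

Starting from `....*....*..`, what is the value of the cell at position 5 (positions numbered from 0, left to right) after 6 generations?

************
............
************  (repeats generation 1; period 2)
generation 6: ............
position 5 holds .

.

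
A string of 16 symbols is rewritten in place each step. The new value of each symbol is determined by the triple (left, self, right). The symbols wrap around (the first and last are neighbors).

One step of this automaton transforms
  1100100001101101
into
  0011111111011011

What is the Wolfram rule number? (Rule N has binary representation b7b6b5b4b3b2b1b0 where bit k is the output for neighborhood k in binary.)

position 0: 111 → 0  (bit 7 = 0)
position 1: 110 → 0  (bit 6 = 0)
position 11: 101 → 1  (bit 5 = 1)
position 2: 100 → 1  (bit 4 = 1)
position 9: 011 → 1  (bit 3 = 1)
position 4: 010 → 1  (bit 2 = 1)
position 3: 001 → 1  (bit 1 = 1)
position 6: 000 → 1  (bit 0 = 1)
bits b7..b0 = 00111111 = 63

63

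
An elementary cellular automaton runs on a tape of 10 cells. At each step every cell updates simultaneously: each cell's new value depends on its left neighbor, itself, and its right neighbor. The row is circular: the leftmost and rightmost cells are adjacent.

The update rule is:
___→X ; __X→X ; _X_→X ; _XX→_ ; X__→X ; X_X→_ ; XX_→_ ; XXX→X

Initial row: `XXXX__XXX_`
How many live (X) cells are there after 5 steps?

8

step 1: _XX_XX_X__
step 2: X______XXX
step 3: _XXXXXX_XX
step 4: __XXXX____
step 5: XX_XX_XXXX
count of X: 8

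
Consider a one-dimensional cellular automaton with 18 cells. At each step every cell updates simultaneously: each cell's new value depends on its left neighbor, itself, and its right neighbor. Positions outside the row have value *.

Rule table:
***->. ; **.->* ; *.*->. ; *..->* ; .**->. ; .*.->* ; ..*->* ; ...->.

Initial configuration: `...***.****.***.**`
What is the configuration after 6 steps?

..*....**..***...*

*.*..*....*...*...
*.*****..***.***.*
*.....***..*...*..
**...*..*****.****
.**.****....*.....
..*....**..***...*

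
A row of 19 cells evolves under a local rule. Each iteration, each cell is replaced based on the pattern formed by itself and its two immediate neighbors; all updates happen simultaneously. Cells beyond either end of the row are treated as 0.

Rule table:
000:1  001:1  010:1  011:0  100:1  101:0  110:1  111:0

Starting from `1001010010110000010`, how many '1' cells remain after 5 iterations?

1111011110011111111
0001000011100000001
1111111100111111111
0000000111000000001
1111111001111111111
count of 1: 17

17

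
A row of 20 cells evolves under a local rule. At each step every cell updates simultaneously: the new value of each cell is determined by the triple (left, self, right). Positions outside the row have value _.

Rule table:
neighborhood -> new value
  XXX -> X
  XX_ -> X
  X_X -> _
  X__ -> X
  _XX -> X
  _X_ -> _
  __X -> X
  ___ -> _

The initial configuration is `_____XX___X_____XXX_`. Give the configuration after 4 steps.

____XXXX_X_X___XXXXX
___XXXXX____X_XXXXXX
__XXXXXXX__X__XXXXXX
_XXXXXXXXXX_XXXXXXXX

_XXXXXXXXXX_XXXXXXXX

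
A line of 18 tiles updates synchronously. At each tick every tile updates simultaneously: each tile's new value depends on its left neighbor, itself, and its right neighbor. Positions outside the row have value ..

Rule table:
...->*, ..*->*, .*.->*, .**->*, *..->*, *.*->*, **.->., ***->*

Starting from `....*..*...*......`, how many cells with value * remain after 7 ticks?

******************
*****************.
****************.*
***************.**
**************.**.
*************.**.*
************.**.**
count of *: 16

16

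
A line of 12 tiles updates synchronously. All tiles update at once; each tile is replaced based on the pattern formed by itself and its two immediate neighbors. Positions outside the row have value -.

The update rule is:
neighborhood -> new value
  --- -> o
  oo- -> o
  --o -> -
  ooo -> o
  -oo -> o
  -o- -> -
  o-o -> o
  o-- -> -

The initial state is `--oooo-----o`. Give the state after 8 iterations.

-oooooooooo-

o-oooo-ooo--
-ooooooooo-o
-oooooooooo-
-oooooooooo-  (fixed point — unchanged through iteration 8)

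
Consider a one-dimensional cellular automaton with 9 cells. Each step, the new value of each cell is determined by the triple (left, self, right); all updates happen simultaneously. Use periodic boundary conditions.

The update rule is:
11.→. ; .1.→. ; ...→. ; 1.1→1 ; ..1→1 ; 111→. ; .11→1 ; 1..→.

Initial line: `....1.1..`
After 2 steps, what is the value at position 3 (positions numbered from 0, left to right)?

...1.1...
..1.1....
position 3 holds .

.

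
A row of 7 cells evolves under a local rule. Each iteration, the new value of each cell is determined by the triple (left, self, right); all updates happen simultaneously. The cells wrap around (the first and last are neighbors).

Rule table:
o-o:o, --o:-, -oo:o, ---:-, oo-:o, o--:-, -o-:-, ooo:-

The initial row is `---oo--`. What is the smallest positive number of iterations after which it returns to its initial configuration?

1

---oo--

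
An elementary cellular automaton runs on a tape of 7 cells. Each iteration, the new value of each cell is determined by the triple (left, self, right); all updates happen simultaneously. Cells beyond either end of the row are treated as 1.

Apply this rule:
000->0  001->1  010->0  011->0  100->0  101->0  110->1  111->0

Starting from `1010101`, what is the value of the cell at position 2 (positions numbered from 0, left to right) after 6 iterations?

1000000
1000001
1000010
1000100
1001001
1010010
position 2 holds 1

1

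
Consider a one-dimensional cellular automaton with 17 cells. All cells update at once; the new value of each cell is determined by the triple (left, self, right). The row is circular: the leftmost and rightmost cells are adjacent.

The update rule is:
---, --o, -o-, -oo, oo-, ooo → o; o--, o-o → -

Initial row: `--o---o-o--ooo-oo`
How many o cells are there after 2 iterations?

-oo-ooo-o-oooo-oo
-oo-ooo-o-oooo-oo
count of o: 12

12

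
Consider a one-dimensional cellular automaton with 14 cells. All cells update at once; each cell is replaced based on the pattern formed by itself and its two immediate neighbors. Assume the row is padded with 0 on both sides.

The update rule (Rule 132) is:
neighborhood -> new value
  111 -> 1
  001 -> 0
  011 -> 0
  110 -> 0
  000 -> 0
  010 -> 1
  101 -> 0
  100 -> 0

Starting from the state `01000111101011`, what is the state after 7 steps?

01000011001000
01000000001000
01000000001000  (fixed point — unchanged through step 7)

01000000001000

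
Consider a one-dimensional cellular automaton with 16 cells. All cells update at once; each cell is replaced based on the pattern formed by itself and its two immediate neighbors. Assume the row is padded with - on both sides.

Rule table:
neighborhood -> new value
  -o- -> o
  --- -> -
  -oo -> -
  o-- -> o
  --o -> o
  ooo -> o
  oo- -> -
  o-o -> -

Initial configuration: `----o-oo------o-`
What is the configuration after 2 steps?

--o--o-ooo--o-o-

step 1: ---oo---o----ooo
step 2: --o--o-ooo--o-o-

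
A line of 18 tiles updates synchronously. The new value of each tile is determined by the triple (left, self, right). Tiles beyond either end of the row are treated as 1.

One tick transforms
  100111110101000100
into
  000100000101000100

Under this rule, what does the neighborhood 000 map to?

0

At position 13 the neighborhood is 000; the next row has 0 there.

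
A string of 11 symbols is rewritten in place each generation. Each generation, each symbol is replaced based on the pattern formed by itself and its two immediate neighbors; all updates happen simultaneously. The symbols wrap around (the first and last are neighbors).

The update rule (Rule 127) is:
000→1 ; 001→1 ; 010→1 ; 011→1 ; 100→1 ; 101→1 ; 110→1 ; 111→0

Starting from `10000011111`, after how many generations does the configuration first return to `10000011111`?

2

11111110000
10000011111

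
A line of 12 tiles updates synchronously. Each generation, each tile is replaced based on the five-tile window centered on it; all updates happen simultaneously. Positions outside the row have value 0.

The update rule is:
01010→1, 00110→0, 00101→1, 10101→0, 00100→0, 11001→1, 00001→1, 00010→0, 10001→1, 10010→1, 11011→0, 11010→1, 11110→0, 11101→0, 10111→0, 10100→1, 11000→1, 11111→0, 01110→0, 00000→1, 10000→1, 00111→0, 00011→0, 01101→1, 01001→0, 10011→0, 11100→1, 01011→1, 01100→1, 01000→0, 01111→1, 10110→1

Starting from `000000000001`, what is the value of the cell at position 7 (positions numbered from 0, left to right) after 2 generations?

generation 1: 111111111100
generation 2: 010000000111
position 7 holds 0

0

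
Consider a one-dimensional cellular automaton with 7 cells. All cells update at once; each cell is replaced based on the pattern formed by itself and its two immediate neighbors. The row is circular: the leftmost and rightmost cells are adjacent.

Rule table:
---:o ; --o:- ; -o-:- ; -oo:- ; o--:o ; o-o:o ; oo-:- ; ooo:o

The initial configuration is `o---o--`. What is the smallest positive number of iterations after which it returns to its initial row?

iteration 1: -oo--o-
iteration 2: ---o--o
iteration 3: oo--o--
iteration 4: --o--o-
iteration 5: o--o--o
iteration 6: -o--o--
iteration 7: --o--oo
iteration 8: o--o---
iteration 9: -o--oo-
iteration 10: --o---o
iteration 11: o--oo--
iteration 12: -o---o-
iteration 13: --oo--o
iteration 14: o---o--

14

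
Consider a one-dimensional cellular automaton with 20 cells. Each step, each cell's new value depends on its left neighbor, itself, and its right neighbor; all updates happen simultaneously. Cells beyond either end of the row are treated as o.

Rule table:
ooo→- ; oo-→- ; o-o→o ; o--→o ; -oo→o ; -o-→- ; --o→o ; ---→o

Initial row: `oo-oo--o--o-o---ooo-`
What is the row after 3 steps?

---oo-oo-o-oo-oooo--

step 1: --oo-oo-oo-o-oooo--o
step 2: ooo-oo-oo-o-oo---ooo
step 3: ---oo-oo-o-oo-oooo--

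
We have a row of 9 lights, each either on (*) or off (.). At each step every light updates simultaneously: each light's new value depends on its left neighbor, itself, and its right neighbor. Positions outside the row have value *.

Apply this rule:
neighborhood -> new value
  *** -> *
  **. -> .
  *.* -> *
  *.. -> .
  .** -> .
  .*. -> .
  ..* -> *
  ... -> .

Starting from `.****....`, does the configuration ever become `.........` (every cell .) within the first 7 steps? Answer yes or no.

no

step 1: *.**....*
step 2: .*.....*.
step 3: *.....*.*
step 4: .....*.*.
step 5: ....*.*.*
step 6: ...*.*.*.
step 7: ..*.*.*.*
step 7 is ..*.*.*.*, still not uniform .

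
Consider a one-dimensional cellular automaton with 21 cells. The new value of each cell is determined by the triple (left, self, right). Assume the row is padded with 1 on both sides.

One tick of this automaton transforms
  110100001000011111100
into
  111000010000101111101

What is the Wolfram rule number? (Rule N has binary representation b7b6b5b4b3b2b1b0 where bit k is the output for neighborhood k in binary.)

position 0: 111 → 1  (bit 7 = 1)
position 1: 110 → 1  (bit 6 = 1)
position 2: 101 → 1  (bit 5 = 1)
position 4: 100 → 0  (bit 4 = 0)
position 13: 011 → 0  (bit 3 = 0)
position 3: 010 → 0  (bit 2 = 0)
position 7: 001 → 1  (bit 1 = 1)
position 5: 000 → 0  (bit 0 = 0)
bits b7..b0 = 11100010 = 226

226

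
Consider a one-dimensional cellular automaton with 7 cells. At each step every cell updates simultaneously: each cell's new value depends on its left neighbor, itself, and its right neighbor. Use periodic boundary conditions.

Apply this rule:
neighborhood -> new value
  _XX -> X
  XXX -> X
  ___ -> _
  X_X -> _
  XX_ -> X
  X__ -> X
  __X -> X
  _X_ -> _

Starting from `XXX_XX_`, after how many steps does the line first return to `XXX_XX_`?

1

XXX_XX_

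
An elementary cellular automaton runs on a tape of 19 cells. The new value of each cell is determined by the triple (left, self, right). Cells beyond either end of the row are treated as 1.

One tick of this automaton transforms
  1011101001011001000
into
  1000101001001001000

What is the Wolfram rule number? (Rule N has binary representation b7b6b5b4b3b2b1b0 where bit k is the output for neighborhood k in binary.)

position 3: 111 → 0  (bit 7 = 0)
position 0: 110 → 1  (bit 6 = 1)
position 1: 101 → 0  (bit 5 = 0)
position 7: 100 → 0  (bit 4 = 0)
position 2: 011 → 0  (bit 3 = 0)
position 6: 010 → 1  (bit 2 = 1)
position 8: 001 → 0  (bit 1 = 0)
position 17: 000 → 0  (bit 0 = 0)
bits b7..b0 = 01000100 = 68

68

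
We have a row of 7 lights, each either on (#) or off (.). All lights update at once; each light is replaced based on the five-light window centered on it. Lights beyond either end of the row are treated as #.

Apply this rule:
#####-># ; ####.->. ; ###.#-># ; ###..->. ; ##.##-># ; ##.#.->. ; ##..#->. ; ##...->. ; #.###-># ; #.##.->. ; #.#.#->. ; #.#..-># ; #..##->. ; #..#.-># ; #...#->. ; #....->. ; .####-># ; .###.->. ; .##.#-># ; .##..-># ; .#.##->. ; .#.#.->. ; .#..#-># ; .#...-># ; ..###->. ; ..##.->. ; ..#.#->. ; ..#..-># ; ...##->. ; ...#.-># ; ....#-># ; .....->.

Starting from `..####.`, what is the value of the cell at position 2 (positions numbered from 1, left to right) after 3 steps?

step 1: ...#.##
step 2: ..#..##
step 3: .###..#
position 2 holds #

#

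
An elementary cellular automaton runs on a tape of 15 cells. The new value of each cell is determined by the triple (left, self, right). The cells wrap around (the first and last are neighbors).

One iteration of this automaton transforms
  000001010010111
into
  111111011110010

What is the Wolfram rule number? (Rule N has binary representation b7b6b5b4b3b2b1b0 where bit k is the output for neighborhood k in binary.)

position 13: 111 → 1  (bit 7 = 1)
position 14: 110 → 0  (bit 6 = 0)
position 6: 101 → 0  (bit 5 = 0)
position 0: 100 → 1  (bit 4 = 1)
position 12: 011 → 0  (bit 3 = 0)
position 5: 010 → 1  (bit 2 = 1)
position 4: 001 → 1  (bit 1 = 1)
position 1: 000 → 1  (bit 0 = 1)
bits b7..b0 = 10010111 = 151

151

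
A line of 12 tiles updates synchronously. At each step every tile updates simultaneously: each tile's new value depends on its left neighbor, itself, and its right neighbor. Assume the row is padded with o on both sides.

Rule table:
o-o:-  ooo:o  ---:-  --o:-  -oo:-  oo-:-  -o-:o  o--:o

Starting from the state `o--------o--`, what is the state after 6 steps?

-oo--oo-----

-o-------oo-
-oo---------
---o--------
o--oo-------
-o---o------
-oo--oo-----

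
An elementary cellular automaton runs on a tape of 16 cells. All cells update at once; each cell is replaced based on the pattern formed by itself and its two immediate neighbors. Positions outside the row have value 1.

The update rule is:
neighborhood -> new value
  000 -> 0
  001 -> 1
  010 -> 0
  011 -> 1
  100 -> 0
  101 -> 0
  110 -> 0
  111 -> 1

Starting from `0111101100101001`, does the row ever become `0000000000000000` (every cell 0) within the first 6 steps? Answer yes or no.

no

0111001001000011
0110010010000111
0100100100001111
0001001000011111
0010010000111111
0100100001111111
step 6 is 0100100001111111, still not uniform 0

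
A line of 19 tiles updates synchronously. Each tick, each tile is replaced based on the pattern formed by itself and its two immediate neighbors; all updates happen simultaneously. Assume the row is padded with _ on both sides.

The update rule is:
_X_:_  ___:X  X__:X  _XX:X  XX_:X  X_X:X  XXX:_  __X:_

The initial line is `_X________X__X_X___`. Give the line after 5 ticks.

__XXXXXXX__X__X_XXX
X_X_____XX__X__XX_X
_X_XXXX_XXX__X_XXX_
__XX__XXX_XX__XX_XX
X_XXX_X_XXXXX_XXXXX

X_XXX_X_XXXXX_XXXXX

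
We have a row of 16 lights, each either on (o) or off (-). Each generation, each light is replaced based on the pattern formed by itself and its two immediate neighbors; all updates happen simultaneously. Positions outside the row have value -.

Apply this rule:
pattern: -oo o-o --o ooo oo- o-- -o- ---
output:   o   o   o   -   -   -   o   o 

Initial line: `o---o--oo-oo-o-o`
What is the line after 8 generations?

o-ooo-oo-oo-oooo
ooo--oo-oo-oo---
o---oo-oo-oo--oo
o-ooo-oo-oo--oo-
ooo--oo-oo--oo--
o---oo-oo--oo--o
o-ooo-oo--oo--oo
ooo--oo--oo--oo-

ooo--oo--oo--oo-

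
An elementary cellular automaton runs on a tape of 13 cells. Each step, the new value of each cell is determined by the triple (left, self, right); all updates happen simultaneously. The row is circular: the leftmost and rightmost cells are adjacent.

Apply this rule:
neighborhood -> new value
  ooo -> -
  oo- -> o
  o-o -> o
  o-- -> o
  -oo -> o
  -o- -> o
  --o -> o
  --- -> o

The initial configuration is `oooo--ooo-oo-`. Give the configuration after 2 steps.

step 1: o--oooo-ooooo
step 2: oooo--ooo----

oooo--ooo----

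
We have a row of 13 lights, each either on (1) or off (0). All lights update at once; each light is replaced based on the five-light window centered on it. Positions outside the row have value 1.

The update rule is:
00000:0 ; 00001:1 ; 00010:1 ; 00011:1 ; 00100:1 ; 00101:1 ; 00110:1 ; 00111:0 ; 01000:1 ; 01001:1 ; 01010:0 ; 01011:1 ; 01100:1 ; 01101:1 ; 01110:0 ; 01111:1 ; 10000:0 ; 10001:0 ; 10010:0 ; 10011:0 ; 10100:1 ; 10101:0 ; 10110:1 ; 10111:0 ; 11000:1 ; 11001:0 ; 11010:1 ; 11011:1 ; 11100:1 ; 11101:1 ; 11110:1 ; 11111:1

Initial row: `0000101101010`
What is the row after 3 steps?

1011111110001
1101111111010
1110111111101

1110111111101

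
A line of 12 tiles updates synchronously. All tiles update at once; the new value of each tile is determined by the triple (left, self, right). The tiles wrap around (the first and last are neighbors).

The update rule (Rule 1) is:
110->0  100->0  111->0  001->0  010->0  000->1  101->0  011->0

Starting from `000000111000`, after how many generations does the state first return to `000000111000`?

111110000011
000000111000

2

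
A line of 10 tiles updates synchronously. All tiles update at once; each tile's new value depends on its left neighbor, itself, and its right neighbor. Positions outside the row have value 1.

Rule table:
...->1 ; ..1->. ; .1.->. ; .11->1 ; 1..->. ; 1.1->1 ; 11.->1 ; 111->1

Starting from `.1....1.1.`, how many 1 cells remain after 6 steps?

step 1: 1..11..1.1
step 2: 1..11...11
step 3: 1..11.1.11
step 4: 1..111.111
step 5: 1..1111111
step 6: 1..1111111
count of 1: 8

8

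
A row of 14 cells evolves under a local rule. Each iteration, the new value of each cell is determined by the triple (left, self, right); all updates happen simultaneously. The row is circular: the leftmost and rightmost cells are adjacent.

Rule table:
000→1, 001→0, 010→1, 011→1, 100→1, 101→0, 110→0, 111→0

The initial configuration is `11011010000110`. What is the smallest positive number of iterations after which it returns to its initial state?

2

10010011110100
11011010000110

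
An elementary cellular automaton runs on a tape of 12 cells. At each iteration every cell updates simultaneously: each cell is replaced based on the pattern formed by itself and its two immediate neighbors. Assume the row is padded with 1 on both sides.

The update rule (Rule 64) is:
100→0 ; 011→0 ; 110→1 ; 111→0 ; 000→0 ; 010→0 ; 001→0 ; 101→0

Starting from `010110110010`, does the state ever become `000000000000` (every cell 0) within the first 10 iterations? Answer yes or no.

yes

iteration 1: 000010010000
iteration 2: 000000000000
all cells are 0 at iteration 2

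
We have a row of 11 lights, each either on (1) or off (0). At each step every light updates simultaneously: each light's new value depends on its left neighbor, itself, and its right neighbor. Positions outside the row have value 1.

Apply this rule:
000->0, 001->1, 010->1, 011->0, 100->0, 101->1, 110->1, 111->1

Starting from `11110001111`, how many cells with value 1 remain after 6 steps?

10

11110010111
11110111011
11111011101
11111101110
11111110111
11111111011
count of 1: 10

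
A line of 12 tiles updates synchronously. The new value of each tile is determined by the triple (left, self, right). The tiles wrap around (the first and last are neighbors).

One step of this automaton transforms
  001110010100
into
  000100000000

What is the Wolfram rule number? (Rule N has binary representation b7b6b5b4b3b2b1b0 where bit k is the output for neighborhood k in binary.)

position 3: 111 → 1  (bit 7 = 1)
position 4: 110 → 0  (bit 6 = 0)
position 8: 101 → 0  (bit 5 = 0)
position 5: 100 → 0  (bit 4 = 0)
position 2: 011 → 0  (bit 3 = 0)
position 7: 010 → 0  (bit 2 = 0)
position 1: 001 → 0  (bit 1 = 0)
position 0: 000 → 0  (bit 0 = 0)
bits b7..b0 = 10000000 = 128

128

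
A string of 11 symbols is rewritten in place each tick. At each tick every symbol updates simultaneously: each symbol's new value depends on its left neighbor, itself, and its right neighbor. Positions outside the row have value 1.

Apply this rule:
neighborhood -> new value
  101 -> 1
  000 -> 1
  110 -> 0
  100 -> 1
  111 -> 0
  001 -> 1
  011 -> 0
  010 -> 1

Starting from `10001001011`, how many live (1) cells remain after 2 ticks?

3

01111111100
10000000011
count of 1: 3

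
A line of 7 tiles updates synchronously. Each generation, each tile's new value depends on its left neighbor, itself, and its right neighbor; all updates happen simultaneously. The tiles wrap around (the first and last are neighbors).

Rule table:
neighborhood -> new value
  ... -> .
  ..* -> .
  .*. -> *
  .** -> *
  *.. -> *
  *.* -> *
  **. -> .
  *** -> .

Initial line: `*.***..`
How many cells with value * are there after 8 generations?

4

***..*.
*..*.**
.*.***.
.***..*
**..*.*
..*.***
*.***..  (repeats generation 0; period 7)
generation 8: ***..*.
count of *: 4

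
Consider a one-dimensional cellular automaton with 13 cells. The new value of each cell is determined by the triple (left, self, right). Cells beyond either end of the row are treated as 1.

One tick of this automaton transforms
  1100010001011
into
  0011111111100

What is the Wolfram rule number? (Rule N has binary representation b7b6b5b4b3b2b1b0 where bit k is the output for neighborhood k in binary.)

position 0: 111 → 0  (bit 7 = 0)
position 1: 110 → 0  (bit 6 = 0)
position 10: 101 → 1  (bit 5 = 1)
position 2: 100 → 1  (bit 4 = 1)
position 11: 011 → 0  (bit 3 = 0)
position 5: 010 → 1  (bit 2 = 1)
position 4: 001 → 1  (bit 1 = 1)
position 3: 000 → 1  (bit 0 = 1)
bits b7..b0 = 00110111 = 55

55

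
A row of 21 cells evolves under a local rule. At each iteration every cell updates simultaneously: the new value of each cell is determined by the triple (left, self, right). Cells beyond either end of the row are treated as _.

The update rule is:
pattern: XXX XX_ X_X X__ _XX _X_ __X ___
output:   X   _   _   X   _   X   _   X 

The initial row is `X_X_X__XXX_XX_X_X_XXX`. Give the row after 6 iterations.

_____XX_X_X_XX__XXX_X

X_X_XX__X_____X_X__X_
X_X___X_XXXXX_X_XX_XX
X_XXX_X__XXX__X______
X__X__XX__X_X_XXXXXXX
XX_XX___X_X_X__XXXXX_
_____XX_X_X_XX__XXX_X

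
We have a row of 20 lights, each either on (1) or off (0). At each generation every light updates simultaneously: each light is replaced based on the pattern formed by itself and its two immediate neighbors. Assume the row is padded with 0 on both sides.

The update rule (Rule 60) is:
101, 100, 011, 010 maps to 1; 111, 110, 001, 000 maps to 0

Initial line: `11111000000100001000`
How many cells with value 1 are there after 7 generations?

generation 1: 10000100000110001100
generation 2: 11000110000101001010
generation 3: 10100101000111101111
generation 4: 11110111100100011000
generation 5: 10001100010110010100
generation 6: 11001010011101011110
generation 7: 10101111010011110001
count of 1: 12

12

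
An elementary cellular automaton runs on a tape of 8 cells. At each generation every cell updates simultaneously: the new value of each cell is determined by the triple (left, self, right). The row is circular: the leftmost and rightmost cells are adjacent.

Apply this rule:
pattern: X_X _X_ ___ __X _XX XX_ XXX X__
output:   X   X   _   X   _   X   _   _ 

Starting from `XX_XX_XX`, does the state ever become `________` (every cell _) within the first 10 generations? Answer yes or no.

_XX_XX__
X_XX_X__
XX_XXX_X
_XX__XX_
X_X_X_X_
XXXXXXXX
________
all cells are _ at generation 7

yes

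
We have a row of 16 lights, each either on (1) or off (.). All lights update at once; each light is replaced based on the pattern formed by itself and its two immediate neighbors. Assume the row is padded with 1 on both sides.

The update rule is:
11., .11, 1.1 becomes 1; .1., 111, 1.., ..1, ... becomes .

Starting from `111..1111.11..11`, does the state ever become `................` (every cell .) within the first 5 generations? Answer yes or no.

..1..1..1111..1.
........1..1...1
...............1
...............1  (fixed point — unchanged through generation 5)
generation 5 is ...............1, still not uniform .

no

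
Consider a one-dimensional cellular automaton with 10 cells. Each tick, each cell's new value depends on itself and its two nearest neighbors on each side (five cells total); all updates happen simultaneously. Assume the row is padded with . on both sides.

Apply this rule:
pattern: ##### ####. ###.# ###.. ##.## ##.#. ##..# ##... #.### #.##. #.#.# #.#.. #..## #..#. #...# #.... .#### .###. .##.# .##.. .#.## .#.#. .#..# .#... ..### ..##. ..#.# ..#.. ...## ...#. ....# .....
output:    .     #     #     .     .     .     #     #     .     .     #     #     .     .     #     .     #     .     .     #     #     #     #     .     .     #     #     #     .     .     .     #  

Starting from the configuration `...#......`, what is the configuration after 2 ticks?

##.##..##.

#..#..####
##.##..##.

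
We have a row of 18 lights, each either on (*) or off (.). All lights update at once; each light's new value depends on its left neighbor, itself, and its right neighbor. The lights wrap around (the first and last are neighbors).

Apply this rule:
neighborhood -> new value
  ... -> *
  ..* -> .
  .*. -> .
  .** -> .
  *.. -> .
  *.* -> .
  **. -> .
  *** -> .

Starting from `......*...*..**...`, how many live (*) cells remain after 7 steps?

8

step 1: *****...*.......**
step 2: ......*...*****...
step 3: *****...*.......**  (repeats step 1; period 2)
step 7: *****...*.......**
count of *: 8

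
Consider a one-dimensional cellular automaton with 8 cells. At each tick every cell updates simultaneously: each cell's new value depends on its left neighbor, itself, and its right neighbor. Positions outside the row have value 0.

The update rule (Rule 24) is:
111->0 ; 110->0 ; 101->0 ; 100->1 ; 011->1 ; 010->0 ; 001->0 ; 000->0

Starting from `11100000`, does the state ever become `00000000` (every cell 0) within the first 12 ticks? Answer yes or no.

tick 1: 10010000
tick 2: 01001000
tick 3: 00100100
tick 4: 00010010
tick 5: 00001001
tick 6: 00000100
tick 7: 00000010
tick 8: 00000001
tick 9: 00000000
all cells are 0 at tick 9

yes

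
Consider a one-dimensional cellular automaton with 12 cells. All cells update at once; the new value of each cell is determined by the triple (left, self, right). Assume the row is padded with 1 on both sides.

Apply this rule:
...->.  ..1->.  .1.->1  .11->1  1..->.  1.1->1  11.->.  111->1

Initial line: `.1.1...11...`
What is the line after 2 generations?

111....1....

1111...1....
111....1....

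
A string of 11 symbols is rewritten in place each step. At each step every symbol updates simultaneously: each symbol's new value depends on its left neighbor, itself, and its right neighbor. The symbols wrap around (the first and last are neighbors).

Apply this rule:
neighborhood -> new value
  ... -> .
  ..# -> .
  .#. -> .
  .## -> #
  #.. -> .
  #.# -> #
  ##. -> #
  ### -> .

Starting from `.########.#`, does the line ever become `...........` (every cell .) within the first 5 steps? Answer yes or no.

yes

##......##.
##......###
.#......#..
...........
all cells are . at step 4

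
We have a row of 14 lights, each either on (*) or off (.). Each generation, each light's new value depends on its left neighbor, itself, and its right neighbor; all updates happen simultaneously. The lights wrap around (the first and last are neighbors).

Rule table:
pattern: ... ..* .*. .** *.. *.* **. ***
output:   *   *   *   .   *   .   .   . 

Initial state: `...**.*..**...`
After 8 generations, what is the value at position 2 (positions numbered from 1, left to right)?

.

***...***..***
...***...**...
***...***..***  (repeats generation 1; period 2)
generation 8: ...***...**...
position 2 holds .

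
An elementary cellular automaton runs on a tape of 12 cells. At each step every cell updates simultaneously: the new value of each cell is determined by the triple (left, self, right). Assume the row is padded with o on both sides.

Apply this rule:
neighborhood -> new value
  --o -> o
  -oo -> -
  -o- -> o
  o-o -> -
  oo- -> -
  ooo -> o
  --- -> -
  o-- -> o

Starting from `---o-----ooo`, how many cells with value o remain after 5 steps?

5

step 1: o-ooo---o-oo
step 2: ---o-o-oo--o
step 3: o-oo-o---oo-
step 4: -----oo-o---
step 5: o---o---oo-o
count of o: 5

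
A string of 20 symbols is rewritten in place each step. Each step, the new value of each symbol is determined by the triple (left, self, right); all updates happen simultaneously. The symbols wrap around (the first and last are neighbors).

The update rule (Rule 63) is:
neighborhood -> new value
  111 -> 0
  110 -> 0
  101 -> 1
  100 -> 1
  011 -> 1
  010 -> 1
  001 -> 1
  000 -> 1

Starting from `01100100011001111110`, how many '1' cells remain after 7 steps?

step 1: 11011111110111000001
step 2: 00110000001100111111
step 3: 11101111111011100000
step 4: 10011000000110011111
step 5: 01110111111101110000
step 6: 11001100000011001111
step 7: 00111011111110111000
count of 1: 13

13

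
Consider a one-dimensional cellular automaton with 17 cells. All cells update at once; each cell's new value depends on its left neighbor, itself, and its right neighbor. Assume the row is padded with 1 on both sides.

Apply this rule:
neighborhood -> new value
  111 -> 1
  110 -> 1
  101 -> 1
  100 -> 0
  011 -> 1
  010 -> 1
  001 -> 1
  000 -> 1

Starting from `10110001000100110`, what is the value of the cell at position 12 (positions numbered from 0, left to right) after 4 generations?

11110111011101111
11111111111111111
11111111111111111  (fixed point — unchanged through generation 4)
position 12 holds 1

1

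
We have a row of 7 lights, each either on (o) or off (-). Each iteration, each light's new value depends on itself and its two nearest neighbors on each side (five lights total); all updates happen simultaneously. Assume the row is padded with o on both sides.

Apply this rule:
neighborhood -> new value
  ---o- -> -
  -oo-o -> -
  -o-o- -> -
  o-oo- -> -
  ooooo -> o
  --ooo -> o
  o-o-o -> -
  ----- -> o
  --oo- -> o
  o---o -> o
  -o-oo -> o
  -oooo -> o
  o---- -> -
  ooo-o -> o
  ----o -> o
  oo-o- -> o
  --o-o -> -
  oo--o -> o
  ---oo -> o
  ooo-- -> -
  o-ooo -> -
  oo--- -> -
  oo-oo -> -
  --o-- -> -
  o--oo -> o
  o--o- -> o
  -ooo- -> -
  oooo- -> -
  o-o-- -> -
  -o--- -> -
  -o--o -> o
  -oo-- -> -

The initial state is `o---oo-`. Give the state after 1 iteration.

--ooo--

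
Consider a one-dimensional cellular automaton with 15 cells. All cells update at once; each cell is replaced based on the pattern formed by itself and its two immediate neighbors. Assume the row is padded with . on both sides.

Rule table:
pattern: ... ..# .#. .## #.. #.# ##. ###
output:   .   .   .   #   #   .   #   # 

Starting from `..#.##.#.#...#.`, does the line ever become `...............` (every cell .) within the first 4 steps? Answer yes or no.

step 1: ....##....#...#
step 2: ....###....#...
step 3: ....####....#..
step 4: ....#####....#.
step 4 is ....#####....#., still not uniform .

no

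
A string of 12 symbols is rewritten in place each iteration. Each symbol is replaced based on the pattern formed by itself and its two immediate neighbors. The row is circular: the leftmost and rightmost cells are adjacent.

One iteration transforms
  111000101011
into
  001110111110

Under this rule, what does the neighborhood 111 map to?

0

At position 0 the neighborhood is 111; the next row has 0 there.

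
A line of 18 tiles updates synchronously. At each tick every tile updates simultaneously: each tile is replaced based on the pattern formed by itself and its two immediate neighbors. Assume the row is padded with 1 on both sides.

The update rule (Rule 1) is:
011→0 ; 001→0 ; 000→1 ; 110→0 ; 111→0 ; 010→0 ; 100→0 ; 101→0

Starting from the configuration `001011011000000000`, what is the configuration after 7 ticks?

000000000011111110
011111111000000000
000000000011111110  (repeats tick 1; period 2)
tick 7: 000000000011111110

000000000011111110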